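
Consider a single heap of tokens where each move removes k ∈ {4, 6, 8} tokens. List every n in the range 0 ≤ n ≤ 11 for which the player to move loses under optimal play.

0, 1, 2, 3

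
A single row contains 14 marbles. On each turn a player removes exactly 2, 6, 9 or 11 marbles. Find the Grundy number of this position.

3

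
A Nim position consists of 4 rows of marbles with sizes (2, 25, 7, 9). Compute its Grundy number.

Nim-sum: 2 XOR 25 XOR 7 XOR 9 = 21.

21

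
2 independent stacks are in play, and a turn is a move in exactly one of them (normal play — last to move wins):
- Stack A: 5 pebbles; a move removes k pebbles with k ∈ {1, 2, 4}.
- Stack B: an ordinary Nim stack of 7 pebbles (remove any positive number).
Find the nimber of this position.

5

Build the Grundy sequence for stack A with g(k) = mex{g(k−s) : s ∈ {1, 2, 4}, s ≤ k}:
g(0) = mex{} = 0
g(1) = mex{0} = 1
g(2) = mex{0,1} = 2
g(3) = mex{1,2} = 0
g(4) = mex{0,2} = 1
g(5) = mex{0,1} = 2
So g(5) = 2.
Stack B is a plain Nim stack of size 7, so its Grundy value is 7.
The value of a disjunctive sum is the nim-sum of the parts.
Combined value = 2 ⊕ 7 = 5.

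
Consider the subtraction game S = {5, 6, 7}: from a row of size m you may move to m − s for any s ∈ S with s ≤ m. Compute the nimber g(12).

0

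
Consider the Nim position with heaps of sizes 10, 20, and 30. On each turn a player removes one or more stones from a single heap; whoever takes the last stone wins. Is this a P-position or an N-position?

Write each in binary and XOR column by column:
  01010  (10)
  10100  (20)
  11110  (30)
  -----
  00000  (0)
The nim-sum is 0, so this is a P-position: the player to move is in a losing position under optimal play.

P-position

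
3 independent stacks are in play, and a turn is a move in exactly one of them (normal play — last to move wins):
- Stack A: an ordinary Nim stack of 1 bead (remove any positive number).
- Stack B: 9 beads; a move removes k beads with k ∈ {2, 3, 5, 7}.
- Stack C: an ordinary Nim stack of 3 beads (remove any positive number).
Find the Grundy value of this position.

2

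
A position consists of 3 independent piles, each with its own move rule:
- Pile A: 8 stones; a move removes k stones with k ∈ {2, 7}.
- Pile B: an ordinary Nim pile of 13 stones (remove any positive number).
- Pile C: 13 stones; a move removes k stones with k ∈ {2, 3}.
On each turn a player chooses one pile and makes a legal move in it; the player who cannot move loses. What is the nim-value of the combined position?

14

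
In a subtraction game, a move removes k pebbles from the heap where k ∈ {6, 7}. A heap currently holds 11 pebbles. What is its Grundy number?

Build the Grundy sequence with g(k) = mex{g(k−s) : s ∈ {6, 7}, s ≤ k}:
k:     0  1  2  3  4  5  6  7  8  9 10 11
g(k):  0  0  0  0  0  0  1  1  1  1  1  1
So g(11) = 1.

1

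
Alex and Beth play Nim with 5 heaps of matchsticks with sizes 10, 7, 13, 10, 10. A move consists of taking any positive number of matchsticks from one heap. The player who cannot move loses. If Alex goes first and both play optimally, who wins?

Beth wins

Bitwise XOR of the heap sizes:
  1010  (10)
  0111  (7)
  1101  (13)
  1010  (10)
  1010  (10)
  ----
  0000  (0)
The nim-sum is 0, so this is a P-position: the player to move is in a losing position under optimal play; Alex is about to move from it and so loses — Beth wins.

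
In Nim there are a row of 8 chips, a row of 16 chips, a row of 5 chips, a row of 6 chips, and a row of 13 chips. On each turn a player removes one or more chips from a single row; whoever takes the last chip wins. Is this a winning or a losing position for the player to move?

Compute the nim-sum pairwise:
8 ^ 16 = 24
24 ^ 5 = 29
29 ^ 6 = 27
27 ^ 13 = 22
The nim-sum is 22 ≠ 0, so this is an N-position: the player to move can win.

Winning position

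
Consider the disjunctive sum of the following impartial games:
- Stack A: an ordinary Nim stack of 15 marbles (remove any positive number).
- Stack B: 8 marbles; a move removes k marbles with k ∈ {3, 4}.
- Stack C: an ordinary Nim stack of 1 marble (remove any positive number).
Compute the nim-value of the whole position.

14

Stack A is a plain Nim stack of size 15, so its Grundy value is 15.
For stack B, compute g(0), g(1), … with moves {3, 4}:
g(0) = mex{} = 0
g(1) = mex{} = 0
g(2) = mex{} = 0
g(3) = mex{0} = 1
g(4) = mex{0} = 1
g(5) = mex{0} = 1
g(6) = mex{0,1} = 2
g(7) = mex{1} = 0
g(8) = mex{1} = 0
So g(8) = 0.
Stack C is a plain Nim stack of size 1, so its Grundy value is 1.
The value of a disjunctive sum is the nim-sum of the parts.
Combined value = 15 XOR 0 XOR 1 = 14.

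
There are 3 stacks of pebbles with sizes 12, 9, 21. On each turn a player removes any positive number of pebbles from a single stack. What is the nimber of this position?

Nim-sum: 12 XOR 9 XOR 21 = 16.

16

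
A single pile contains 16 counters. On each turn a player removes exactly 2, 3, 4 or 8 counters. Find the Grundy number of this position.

2

Grundy values for subtraction set {2, 3, 4, 8}:
k:     0  1  2  3  4  5  6  7  8  9 10 11 12 13 14 15 16
g(k):  0  0  1  1  2  2  0  0  1  1  2  2  0  0  1  1  2
So g(16) = 2.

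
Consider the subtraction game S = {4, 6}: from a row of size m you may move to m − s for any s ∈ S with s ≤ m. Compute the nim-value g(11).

Compute g(0), g(1), … for moves {4, 6}:
g(0) = mex{} = 0
g(1) = mex{} = 0
g(2) = mex{} = 0
g(3) = mex{} = 0
g(4) = mex{0} = 1
g(5) = mex{0} = 1
g(6) = mex{0} = 1
g(7) = mex{0} = 1
g(8) = mex{0,1} = 2
g(9) = mex{0,1} = 2
g(10) = mex{1} = 0
g(11) = mex{1} = 0
So g(11) = 0.

0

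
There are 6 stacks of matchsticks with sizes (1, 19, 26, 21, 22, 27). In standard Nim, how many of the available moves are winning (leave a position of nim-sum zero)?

Compute the nim-sum pairwise:
1 ^ 19 = 18
18 ^ 26 = 8
8 ^ 21 = 29
29 ^ 22 = 11
11 ^ 27 = 16
The overall nim-sum is X = 16. A stack of size p has a winning move iff p XOR X < p (reduce it to p XOR X).
  1: 1 XOR 16 = 17 ≥ 1 — no move.
  19: 19 XOR 16 = 3 < 19 — winning move (to 3).
  26: 26 XOR 16 = 10 < 26 — winning move (to 10).
  21: 21 XOR 16 = 5 < 21 — winning move (to 5).
  22: 22 XOR 16 = 6 < 22 — winning move (to 6).
  27: 27 XOR 16 = 11 < 27 — winning move (to 11).
That gives 5 winning moves.

5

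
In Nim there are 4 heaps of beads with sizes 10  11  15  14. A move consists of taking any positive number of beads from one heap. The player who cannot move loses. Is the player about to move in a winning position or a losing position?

Losing position

Nim-sum: 10 XOR 11 XOR 15 XOR 14 = 0.
The nim-sum is 0, so this is a P-position: the player to move is in a losing position under optimal play.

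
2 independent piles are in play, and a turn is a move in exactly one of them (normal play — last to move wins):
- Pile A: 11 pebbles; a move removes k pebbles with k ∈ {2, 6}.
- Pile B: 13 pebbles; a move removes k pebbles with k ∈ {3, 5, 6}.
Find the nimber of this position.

For pile A, compute g(0), g(1), … with moves {2, 6}:
k:     0  1  2  3  4  5  6  7  8  9 10 11
g(k):  0  0  1  1  0  0  1  1  0  0  1  1
So g(11) = 1.
Build the Grundy sequence for pile B with g(k) = mex{g(k−s) : s ∈ {3, 5, 6}, s ≤ k}:
g(0) = mex{} = 0
g(1) = mex{} = 0
g(2) = mex{} = 0
g(3) = mex{0} = 1
g(4) = mex{0} = 1
g(5) = mex{0} = 1
g(6) = mex{0,1} = 2
g(7) = mex{0,1} = 2
g(8) = mex{0,1} = 2
g(9) = mex{1,2} = 0
g(10) = mex{1,2} = 0
g(11) = mex{1,2} = 0
g(12) = mex{0,2} = 1
g(13) = mex{0,2} = 1
So g(13) = 1.
The value of a disjunctive sum is the nim-sum of the parts.
Combined value = 1 ⊕ 1 = 0.

0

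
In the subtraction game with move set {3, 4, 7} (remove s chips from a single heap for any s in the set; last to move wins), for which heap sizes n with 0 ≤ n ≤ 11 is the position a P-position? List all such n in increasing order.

0, 1, 2, 10, 11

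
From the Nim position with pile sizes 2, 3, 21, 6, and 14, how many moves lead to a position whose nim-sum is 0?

Compute the nim-sum pairwise:
2 XOR 3 = 1
1 XOR 21 = 20
20 XOR 6 = 18
18 XOR 14 = 28
The overall nim-sum is X = 28. A pile of size p has a winning move iff p XOR X < p (reduce it to p XOR X).
  2: 2 XOR 28 = 30 ≥ 2 — no move.
  3: 3 XOR 28 = 31 ≥ 3 — no move.
  21: 21 XOR 28 = 9 < 21 — winning move (to 9).
  6: 6 XOR 28 = 26 ≥ 6 — no move.
  14: 14 XOR 28 = 18 ≥ 14 — no move.
That gives 1 winning move.

1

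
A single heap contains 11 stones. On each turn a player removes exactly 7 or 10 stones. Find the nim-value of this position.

1

Compute g(0), g(1), … for moves {7, 10}:
k:     0  1  2  3  4  5  6  7  8  9 10 11
g(k):  0  0  0  0  0  0  0  1  1  1  1  1
So g(11) = 1.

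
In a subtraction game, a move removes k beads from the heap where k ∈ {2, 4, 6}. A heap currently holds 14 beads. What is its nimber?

3

Compute g(0), g(1), … for moves {2, 4, 6}:
g(0) = mex{} = 0
g(1) = mex{} = 0
g(2) = mex{0} = 1
g(3) = mex{0} = 1
g(4) = mex{0,1} = 2
g(5) = mex{0,1} = 2
g(6) = mex{0,1,2} = 3
g(7) = mex{0,1,2} = 3
g(8) = mex{1,2,3} = 0
g(9) = mex{1,2,3} = 0
g(10) = mex{0,2,3} = 1
g(11) = mex{0,2,3} = 1
g(12) = mex{0,1,3} = 2
g(13) = mex{0,1,3} = 2
g(14) = mex{0,1,2} = 3
So g(14) = 3.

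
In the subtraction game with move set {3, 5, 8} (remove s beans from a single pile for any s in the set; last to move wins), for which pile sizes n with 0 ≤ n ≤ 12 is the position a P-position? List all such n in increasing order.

0, 1, 2, 11, 12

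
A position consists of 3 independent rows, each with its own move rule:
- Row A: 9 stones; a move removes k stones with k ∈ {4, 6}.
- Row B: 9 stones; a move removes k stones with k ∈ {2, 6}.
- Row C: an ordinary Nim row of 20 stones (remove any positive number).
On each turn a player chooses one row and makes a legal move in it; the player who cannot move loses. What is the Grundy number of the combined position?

22

Build the Grundy sequence for row A with g(k) = mex{g(k−s) : s ∈ {4, 6}, s ≤ k}:
k:     0  1  2  3  4  5  6  7  8  9
g(k):  0  0  0  0  1  1  1  1  2  2
So g(9) = 2.
Grundy values for row B (subtraction set {2, 6}):
k:     0  1  2  3  4  5  6  7  8  9
g(k):  0  0  1  1  0  0  1  1  0  0
So g(9) = 0.
Row C is a plain Nim row of size 20, so its Grundy value is 20.
The value of a disjunctive sum is the nim-sum of the parts.
Combined value = 2 ⊕ 0 ⊕ 20 = 22.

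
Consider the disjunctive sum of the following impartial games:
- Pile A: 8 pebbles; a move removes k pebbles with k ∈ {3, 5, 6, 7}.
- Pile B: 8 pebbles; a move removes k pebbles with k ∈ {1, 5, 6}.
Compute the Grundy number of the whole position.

Grundy values for pile A (subtraction set {3, 5, 6, 7}):
g(0) = mex{} = 0
g(1) = mex{} = 0
g(2) = mex{} = 0
g(3) = mex{0} = 1
g(4) = mex{0} = 1
g(5) = mex{0} = 1
g(6) = mex{0,1} = 2
g(7) = mex{0,1} = 2
g(8) = mex{0,1} = 2
So g(8) = 2.
For pile B, compute g(0), g(1), … with moves {1, 5, 6}:
k:     0  1  2  3  4  5  6  7  8
g(k):  0  1  0  1  0  1  2  3  2
So g(8) = 2.
By the Sprague-Grundy theorem, the Grundy value of a sum of independent games is the XOR of the component values.
Combined value = 2 XOR 2 = 0.

0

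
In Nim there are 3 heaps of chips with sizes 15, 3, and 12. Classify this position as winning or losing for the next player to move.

Compute the nim-sum pairwise:
15 ^ 3 = 12
12 ^ 12 = 0
The nim-sum is 0, so this is a P-position: the player to move is in a losing position under optimal play.

Losing position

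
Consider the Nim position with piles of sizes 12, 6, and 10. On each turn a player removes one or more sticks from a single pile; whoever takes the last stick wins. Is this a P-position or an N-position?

Compute the nim-sum pairwise:
12 XOR 6 = 10
10 XOR 10 = 0
The nim-sum is 0, so this is a P-position: the player to move is in a losing position under optimal play.

P-position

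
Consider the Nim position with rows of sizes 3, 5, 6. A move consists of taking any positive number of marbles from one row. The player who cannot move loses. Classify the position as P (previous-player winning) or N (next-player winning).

P-position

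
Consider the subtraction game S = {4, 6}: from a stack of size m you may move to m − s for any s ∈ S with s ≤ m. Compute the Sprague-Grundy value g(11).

Grundy values for subtraction set {4, 6}:
g(0) = mex{} = 0
g(1) = mex{} = 0
g(2) = mex{} = 0
g(3) = mex{} = 0
g(4) = mex{0} = 1
g(5) = mex{0} = 1
g(6) = mex{0} = 1
g(7) = mex{0} = 1
g(8) = mex{0,1} = 2
g(9) = mex{0,1} = 2
g(10) = mex{1} = 0
g(11) = mex{1} = 0
So g(11) = 0.

0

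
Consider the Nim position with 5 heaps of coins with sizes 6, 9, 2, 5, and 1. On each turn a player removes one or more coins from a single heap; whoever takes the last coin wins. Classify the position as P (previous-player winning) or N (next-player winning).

N-position

In binary:
  0110  (6)
  1001  (9)
  0010  (2)
  0101  (5)
  0001  (1)
  ----
  1001  (9)
The nim-sum is 9 ≠ 0, so this is an N-position: the player to move can win.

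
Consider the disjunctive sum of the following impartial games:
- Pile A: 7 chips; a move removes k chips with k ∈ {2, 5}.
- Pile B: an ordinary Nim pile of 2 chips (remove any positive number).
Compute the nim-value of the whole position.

Grundy values for pile A (subtraction set {2, 5}):
g(0) = mex{} = 0
g(1) = mex{} = 0
g(2) = mex{0} = 1
g(3) = mex{0} = 1
g(4) = mex{1} = 0
g(5) = mex{0,1} = 2
g(6) = mex{0} = 1
g(7) = mex{1,2} = 0
So g(7) = 0.
Pile B is a plain Nim pile of size 2, so its Grundy value is 2.
By the Sprague-Grundy theorem, the Grundy value of a sum of independent games is the XOR of the component values.
Combined value = 0 ⊕ 2 = 2.

2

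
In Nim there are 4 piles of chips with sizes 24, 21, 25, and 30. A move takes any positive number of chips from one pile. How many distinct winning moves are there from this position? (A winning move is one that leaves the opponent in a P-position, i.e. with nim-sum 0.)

3

In binary:
  11000  (24)
  10101  (21)
  11001  (25)
  11110  (30)
  -----
  01010  (10)
The overall nim-sum is X = 10. A pile of size p has a winning move iff p XOR X < p (reduce it to p XOR X).
  24: 24 XOR 10 = 18 < 24 — winning move (to 18).
  21: 21 XOR 10 = 31 ≥ 21 — no move.
  25: 25 XOR 10 = 19 < 25 — winning move (to 19).
  30: 30 XOR 10 = 20 < 30 — winning move (to 20).
That gives 3 winning moves.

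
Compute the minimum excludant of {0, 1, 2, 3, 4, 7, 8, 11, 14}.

5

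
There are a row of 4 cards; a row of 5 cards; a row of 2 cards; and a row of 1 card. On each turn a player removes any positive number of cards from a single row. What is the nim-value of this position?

2

In binary:
  100  (4)
  101  (5)
  010  (2)
  001  (1)
  ---
  010  (2)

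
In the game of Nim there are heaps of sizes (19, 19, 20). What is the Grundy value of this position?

Compute the nim-sum pairwise:
19 ⊕ 19 = 0
0 ⊕ 20 = 20

20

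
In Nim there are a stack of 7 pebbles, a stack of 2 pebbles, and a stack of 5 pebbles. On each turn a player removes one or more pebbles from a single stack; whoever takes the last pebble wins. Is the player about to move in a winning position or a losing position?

In binary:
  111  (7)
  010  (2)
  101  (5)
  ---
  000  (0)
The nim-sum is 0, so this is a P-position: the player to move is in a losing position under optimal play.

Losing position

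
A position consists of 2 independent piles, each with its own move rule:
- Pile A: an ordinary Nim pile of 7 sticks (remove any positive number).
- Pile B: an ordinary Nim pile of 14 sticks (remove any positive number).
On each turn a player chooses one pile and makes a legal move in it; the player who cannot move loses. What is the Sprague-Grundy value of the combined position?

9

Pile A is a plain Nim pile of size 7, so its Grundy value is 7.
Pile B is a plain Nim pile of size 14, so its Grundy value is 14.
By the Sprague-Grundy theorem, the Grundy value of a sum of independent games is the XOR of the component values.
Combined value = 7 ⊕ 14 = 9.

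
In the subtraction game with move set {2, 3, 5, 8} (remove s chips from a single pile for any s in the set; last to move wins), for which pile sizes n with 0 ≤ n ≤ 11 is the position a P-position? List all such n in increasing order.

0, 1, 7, 11

Build the Grundy sequence with g(k) = mex{g(k−s) : s ∈ {2, 3, 5, 8}, s ≤ k}:
g(0) = mex{} = 0
g(1) = mex{} = 0
g(2) = mex{0} = 1
g(3) = mex{0} = 1
g(4) = mex{0,1} = 2
g(5) = mex{0,1} = 2
g(6) = mex{0,1,2} = 3
g(7) = mex{1,2} = 0
g(8) = mex{0,1,2,3} = 4
g(9) = mex{0,2,3} = 1
g(10) = mex{0,1,2,4} = 3
g(11) = mex{1,3,4} = 0
The P-positions (g = 0) in 0..11 are 0, 1, 7, 11.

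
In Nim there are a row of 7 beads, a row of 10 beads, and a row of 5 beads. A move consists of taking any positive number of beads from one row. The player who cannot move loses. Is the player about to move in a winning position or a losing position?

Winning position

Write each in binary and XOR column by column:
  0111  (7)
  1010  (10)
  0101  (5)
  ----
  1000  (8)
The nim-sum is 8 ≠ 0, so this is an N-position: the player to move can win.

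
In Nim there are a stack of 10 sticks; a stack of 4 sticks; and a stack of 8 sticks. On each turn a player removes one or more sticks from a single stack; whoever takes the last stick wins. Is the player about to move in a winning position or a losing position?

Winning position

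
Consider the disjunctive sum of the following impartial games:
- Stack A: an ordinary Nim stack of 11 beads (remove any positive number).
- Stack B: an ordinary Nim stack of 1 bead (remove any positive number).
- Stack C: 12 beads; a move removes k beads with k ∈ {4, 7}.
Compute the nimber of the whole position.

10

Stack A is a plain Nim stack of size 11, so its Grundy value is 11.
Stack B is a plain Nim stack of size 1, so its Grundy value is 1.
Grundy values for stack C (subtraction set {4, 7}):
g(0) = mex{} = 0
g(1) = mex{} = 0
g(2) = mex{} = 0
g(3) = mex{} = 0
g(4) = mex{0} = 1
g(5) = mex{0} = 1
g(6) = mex{0} = 1
g(7) = mex{0} = 1
g(8) = mex{0,1} = 2
g(9) = mex{0,1} = 2
g(10) = mex{0,1} = 2
g(11) = mex{1} = 0
g(12) = mex{1,2} = 0
So g(12) = 0.
By the Sprague-Grundy theorem, the Grundy value of a sum of independent games is the XOR of the component values.
Combined value = 11 XOR 1 XOR 0 = 10.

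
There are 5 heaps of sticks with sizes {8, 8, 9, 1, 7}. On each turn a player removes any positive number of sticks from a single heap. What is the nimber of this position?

In binary:
  1000  (8)
  1000  (8)
  1001  (9)
  0001  (1)
  0111  (7)
  ----
  1111  (15)

15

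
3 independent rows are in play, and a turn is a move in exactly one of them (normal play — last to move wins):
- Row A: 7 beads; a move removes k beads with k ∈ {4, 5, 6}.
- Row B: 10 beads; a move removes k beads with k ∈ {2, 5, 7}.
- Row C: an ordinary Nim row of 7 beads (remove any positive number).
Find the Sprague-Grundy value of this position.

6

Grundy values for row A (subtraction set {4, 5, 6}):
g(0) = mex{} = 0
g(1) = mex{} = 0
g(2) = mex{} = 0
g(3) = mex{} = 0
g(4) = mex{0} = 1
g(5) = mex{0} = 1
g(6) = mex{0} = 1
g(7) = mex{0} = 1
So g(7) = 1.
Grundy values for row B (subtraction set {2, 5, 7}):
k:     0  1  2  3  4  5  6  7  8  9 10
g(k):  0  0  1  1  0  2  1  3  2  2  0
So g(10) = 0.
Row C is a plain Nim row of size 7, so its Grundy value is 7.
By the Sprague-Grundy theorem, the Grundy value of a sum of independent games is the XOR of the component values.
Combined value = 1 ⊕ 0 ⊕ 7 = 6.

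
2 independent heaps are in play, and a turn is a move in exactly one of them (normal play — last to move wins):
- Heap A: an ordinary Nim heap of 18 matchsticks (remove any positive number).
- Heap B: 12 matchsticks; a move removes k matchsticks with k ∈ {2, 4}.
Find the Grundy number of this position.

18

Heap A is a plain Nim heap of size 18, so its Grundy value is 18.
For heap B, compute g(0), g(1), … with moves {2, 4}:
k:     0  1  2  3  4  5  6  7  8  9 10 11 12
g(k):  0  0  1  1  2  2  0  0  1  1  2  2  0
So g(12) = 0.
By the Sprague-Grundy theorem, the Grundy value of a sum of independent games is the XOR of the component values.
Combined value = 18 ⊕ 0 = 18.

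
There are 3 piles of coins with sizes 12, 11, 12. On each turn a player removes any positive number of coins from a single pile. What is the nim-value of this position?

Write each in binary and XOR column by column:
  1100  (12)
  1011  (11)
  1100  (12)
  ----
  1011  (11)

11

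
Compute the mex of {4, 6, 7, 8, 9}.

0 is not in the set, so the mex is 0.

0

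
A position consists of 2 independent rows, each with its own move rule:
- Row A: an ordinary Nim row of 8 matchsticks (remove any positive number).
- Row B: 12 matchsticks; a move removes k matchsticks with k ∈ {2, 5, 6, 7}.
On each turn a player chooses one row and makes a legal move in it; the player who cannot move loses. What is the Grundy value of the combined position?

8

Row A is a plain Nim row of size 8, so its Grundy value is 8.
For row B, compute g(0), g(1), … with moves {2, 5, 6, 7}:
g(0) = mex{} = 0
g(1) = mex{} = 0
g(2) = mex{0} = 1
g(3) = mex{0} = 1
g(4) = mex{1} = 0
g(5) = mex{0,1} = 2
g(6) = mex{0} = 1
g(7) = mex{0,1,2} = 3
g(8) = mex{0,1} = 2
g(9) = mex{0,1,3} = 2
g(10) = mex{0,1,2} = 3
g(11) = mex{0,1,2} = 3
g(12) = mex{1,2,3} = 0
So g(12) = 0.
By the Sprague-Grundy theorem, the Grundy value of a sum of independent games is the XOR of the component values.
Combined value = 8 ⊕ 0 = 8.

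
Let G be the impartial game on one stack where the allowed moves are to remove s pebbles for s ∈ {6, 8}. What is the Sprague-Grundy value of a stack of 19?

0

Grundy values for subtraction set {6, 8}:
k:     0  1  2  3  4  5  6  7  8  9 10 11 12 13 14 15 16 17 18 19
g(k):  0  0  0  0  0  0  1  1  1  1  1  1  2  2  0  0  0  0  0  0
So g(19) = 0.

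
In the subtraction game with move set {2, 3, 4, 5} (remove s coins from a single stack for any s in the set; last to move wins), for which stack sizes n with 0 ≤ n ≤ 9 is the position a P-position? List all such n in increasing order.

0, 1, 7, 8

Build the Grundy sequence with g(k) = mex{g(k−s) : s ∈ {2, 3, 4, 5}, s ≤ k}:
k:     0  1  2  3  4  5  6  7  8  9
g(k):  0  0  1  1  2  2  3  0  0  1
The P-positions (g = 0) in 0..9 are 0, 1, 7, 8.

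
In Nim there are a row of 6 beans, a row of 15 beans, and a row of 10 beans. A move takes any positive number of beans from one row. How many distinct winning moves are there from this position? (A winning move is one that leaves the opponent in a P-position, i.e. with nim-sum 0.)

3

Nim-sum: 6 ⊕ 15 ⊕ 10 = 3.
The overall nim-sum is X = 3. A row of size p has a winning move iff p XOR X < p (reduce it to p XOR X).
  6: 6 XOR 3 = 5 < 6 — winning move (to 5).
  15: 15 XOR 3 = 12 < 15 — winning move (to 12).
  10: 10 XOR 3 = 9 < 10 — winning move (to 9).
That gives 3 winning moves.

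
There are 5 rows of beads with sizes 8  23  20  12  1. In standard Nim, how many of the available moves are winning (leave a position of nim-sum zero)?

3

Compute the nim-sum pairwise:
8 ⊕ 23 = 31
31 ⊕ 20 = 11
11 ⊕ 12 = 7
7 ⊕ 1 = 6
The overall nim-sum is X = 6. A row of size p has a winning move iff p XOR X < p (reduce it to p XOR X).
  8: 8 XOR 6 = 14 ≥ 8 — no move.
  23: 23 XOR 6 = 17 < 23 — winning move (to 17).
  20: 20 XOR 6 = 18 < 20 — winning move (to 18).
  12: 12 XOR 6 = 10 < 12 — winning move (to 10).
  1: 1 XOR 6 = 7 ≥ 1 — no move.
That gives 3 winning moves.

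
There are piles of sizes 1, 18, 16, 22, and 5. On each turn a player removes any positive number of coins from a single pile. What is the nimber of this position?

Write each in binary and XOR column by column:
  00001  (1)
  10010  (18)
  10000  (16)
  10110  (22)
  00101  (5)
  -----
  10000  (16)

16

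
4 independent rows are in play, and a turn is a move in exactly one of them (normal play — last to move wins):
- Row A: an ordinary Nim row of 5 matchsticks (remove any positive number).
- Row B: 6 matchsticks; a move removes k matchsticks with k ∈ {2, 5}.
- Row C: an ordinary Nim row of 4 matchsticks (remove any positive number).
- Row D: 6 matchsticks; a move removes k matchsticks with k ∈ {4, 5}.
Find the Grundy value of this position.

1

Row A is a plain Nim row of size 5, so its Grundy value is 5.
For row B, compute g(0), g(1), … with moves {2, 5}:
k:     0  1  2  3  4  5  6
g(k):  0  0  1  1  0  2  1
So g(6) = 1.
Row C is a plain Nim row of size 4, so its Grundy value is 4.
Grundy values for row D (subtraction set {4, 5}):
g(0) = mex{} = 0
g(1) = mex{} = 0
g(2) = mex{} = 0
g(3) = mex{} = 0
g(4) = mex{0} = 1
g(5) = mex{0} = 1
g(6) = mex{0} = 1
So g(6) = 1.
The value of a disjunctive sum is the nim-sum of the parts.
Combined value = 5 ⊕ 1 ⊕ 4 ⊕ 1 = 1.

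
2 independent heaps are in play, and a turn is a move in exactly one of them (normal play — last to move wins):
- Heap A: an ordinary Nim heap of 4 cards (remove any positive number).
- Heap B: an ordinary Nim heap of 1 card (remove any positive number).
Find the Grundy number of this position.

5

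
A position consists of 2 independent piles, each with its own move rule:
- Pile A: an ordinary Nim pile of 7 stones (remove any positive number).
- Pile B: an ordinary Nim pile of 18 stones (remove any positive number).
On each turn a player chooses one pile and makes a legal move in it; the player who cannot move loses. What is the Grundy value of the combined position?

Pile A is a plain Nim pile of size 7, so its Grundy value is 7.
Pile B is a plain Nim pile of size 18, so its Grundy value is 18.
By the Sprague-Grundy theorem, the Grundy value of a sum of independent games is the XOR of the component values.
Combined value = 7 ⊕ 18 = 21.

21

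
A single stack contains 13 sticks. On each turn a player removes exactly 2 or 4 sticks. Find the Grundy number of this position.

0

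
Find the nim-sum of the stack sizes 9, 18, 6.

Bitwise XOR of the heap sizes:
  01001  (9)
  10010  (18)
  00110  (6)
  -----
  11101  (29)

29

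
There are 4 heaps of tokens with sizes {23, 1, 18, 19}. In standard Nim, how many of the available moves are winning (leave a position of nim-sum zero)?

3

Write each in binary and XOR column by column:
  10111  (23)
  00001  (1)
  10010  (18)
  10011  (19)
  -----
  10111  (23)
The overall nim-sum is X = 23. A heap of size p has a winning move iff p XOR X < p (reduce it to p XOR X).
  23: 23 XOR 23 = 0 < 23 — winning move (to 0).
  1: 1 XOR 23 = 22 ≥ 1 — no move.
  18: 18 XOR 23 = 5 < 18 — winning move (to 5).
  19: 19 XOR 23 = 4 < 19 — winning move (to 4).
That gives 3 winning moves.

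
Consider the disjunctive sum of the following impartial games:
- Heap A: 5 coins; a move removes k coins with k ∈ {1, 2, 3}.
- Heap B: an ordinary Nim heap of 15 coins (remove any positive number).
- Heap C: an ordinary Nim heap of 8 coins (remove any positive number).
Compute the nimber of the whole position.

6

Grundy values for heap A (subtraction set {1, 2, 3}):
k:     0  1  2  3  4  5
g(k):  0  1  2  3  0  1
So g(5) = 1.
Heap B is a plain Nim heap of size 15, so its Grundy value is 15.
Heap C is a plain Nim heap of size 8, so its Grundy value is 8.
The value of a disjunctive sum is the nim-sum of the parts.
Combined value = 1 ⊕ 15 ⊕ 8 = 6.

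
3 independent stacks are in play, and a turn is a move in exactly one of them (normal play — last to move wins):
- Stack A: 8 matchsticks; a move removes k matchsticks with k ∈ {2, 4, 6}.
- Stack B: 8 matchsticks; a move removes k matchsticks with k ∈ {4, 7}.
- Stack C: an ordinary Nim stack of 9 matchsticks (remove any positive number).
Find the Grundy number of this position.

11

Grundy values for stack A (subtraction set {2, 4, 6}):
k:     0  1  2  3  4  5  6  7  8
g(k):  0  0  1  1  2  2  3  3  0
So g(8) = 0.
Build the Grundy sequence for stack B with g(k) = mex{g(k−s) : s ∈ {4, 7}, s ≤ k}:
k:     0  1  2  3  4  5  6  7  8
g(k):  0  0  0  0  1  1  1  1  2
So g(8) = 2.
Stack C is a plain Nim stack of size 9, so its Grundy value is 9.
The value of a disjunctive sum is the nim-sum of the parts.
Combined value = 0 XOR 2 XOR 9 = 11.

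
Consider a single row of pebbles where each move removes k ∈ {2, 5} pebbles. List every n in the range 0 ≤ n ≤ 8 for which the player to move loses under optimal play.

0, 1, 4, 7, 8

Compute g(0), g(1), … for moves {2, 5}:
g(0) = mex{} = 0
g(1) = mex{} = 0
g(2) = mex{0} = 1
g(3) = mex{0} = 1
g(4) = mex{1} = 0
g(5) = mex{0,1} = 2
g(6) = mex{0} = 1
g(7) = mex{1,2} = 0
g(8) = mex{1} = 0
The P-positions (g = 0) in 0..8 are 0, 1, 4, 7, 8.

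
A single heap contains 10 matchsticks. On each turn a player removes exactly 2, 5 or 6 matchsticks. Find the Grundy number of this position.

1

Build the Grundy sequence with g(k) = mex{g(k−s) : s ∈ {2, 5, 6}, s ≤ k}:
k:     0  1  2  3  4  5  6  7  8  9 10
g(k):  0  0  1  1  0  2  1  3  0  2  1
So g(10) = 1.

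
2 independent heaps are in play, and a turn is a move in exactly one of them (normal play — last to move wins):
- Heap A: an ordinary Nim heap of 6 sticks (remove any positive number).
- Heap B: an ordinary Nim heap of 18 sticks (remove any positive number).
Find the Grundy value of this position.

Heap A is a plain Nim heap of size 6, so its Grundy value is 6.
Heap B is a plain Nim heap of size 18, so its Grundy value is 18.
The value of a disjunctive sum is the nim-sum of the parts.
Combined value = 6 XOR 18 = 20.

20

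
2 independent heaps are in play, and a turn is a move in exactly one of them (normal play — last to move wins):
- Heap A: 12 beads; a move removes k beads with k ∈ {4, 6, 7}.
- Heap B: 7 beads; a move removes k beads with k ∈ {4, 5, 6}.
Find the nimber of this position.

1

Grundy values for heap A (subtraction set {4, 6, 7}):
k:     0  1  2  3  4  5  6  7  8  9 10 11 12
g(k):  0  0  0  0  1  1  1  1  2  2  2  0  0
So g(12) = 0.
For heap B, compute g(0), g(1), … with moves {4, 5, 6}:
k:     0  1  2  3  4  5  6  7
g(k):  0  0  0  0  1  1  1  1
So g(7) = 1.
By the Sprague-Grundy theorem, the Grundy value of a sum of independent games is the XOR of the component values.
Combined value = 0 XOR 1 = 1.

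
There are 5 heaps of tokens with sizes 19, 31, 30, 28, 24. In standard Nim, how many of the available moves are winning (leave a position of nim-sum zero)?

5

Write each in binary and XOR column by column:
  10011  (19)
  11111  (31)
  11110  (30)
  11100  (28)
  11000  (24)
  -----
  10110  (22)
The overall nim-sum is X = 22. A heap of size p has a winning move iff p XOR X < p (reduce it to p XOR X).
  19: 19 XOR 22 = 5 < 19 — winning move (to 5).
  31: 31 XOR 22 = 9 < 31 — winning move (to 9).
  30: 30 XOR 22 = 8 < 30 — winning move (to 8).
  28: 28 XOR 22 = 10 < 28 — winning move (to 10).
  24: 24 XOR 22 = 14 < 24 — winning move (to 14).
That gives 5 winning moves.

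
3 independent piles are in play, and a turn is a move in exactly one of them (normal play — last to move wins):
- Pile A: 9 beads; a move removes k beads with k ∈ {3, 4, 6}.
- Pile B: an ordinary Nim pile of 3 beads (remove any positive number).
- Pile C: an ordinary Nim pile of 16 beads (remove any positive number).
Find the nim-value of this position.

19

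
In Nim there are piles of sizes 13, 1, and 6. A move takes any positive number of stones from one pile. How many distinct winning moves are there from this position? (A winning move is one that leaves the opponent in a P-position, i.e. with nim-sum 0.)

1

Nim-sum: 13 XOR 1 XOR 6 = 10.
The overall nim-sum is X = 10. A pile of size p has a winning move iff p XOR X < p (reduce it to p XOR X).
  13: 13 XOR 10 = 7 < 13 — winning move (to 7).
  1: 1 XOR 10 = 11 ≥ 1 — no move.
  6: 6 XOR 10 = 12 ≥ 6 — no move.
That gives 1 winning move.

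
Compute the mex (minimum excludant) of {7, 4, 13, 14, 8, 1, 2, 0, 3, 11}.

5

The values 0, 1, 2, 3, 4 are all present; 5 is the first non-negative integer missing from the set.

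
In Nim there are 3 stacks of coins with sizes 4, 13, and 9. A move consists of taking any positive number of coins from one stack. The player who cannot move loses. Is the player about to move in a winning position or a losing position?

Losing position

Nim-sum: 4 ⊕ 13 ⊕ 9 = 0.
The nim-sum is 0, so this is a P-position: the player to move is in a losing position under optimal play.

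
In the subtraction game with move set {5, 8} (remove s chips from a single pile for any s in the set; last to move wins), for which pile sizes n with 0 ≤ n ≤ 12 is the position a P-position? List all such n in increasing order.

0, 1, 2, 3, 4

Grundy values for subtraction set {5, 8}:
g(0) = mex{} = 0
g(1) = mex{} = 0
g(2) = mex{} = 0
g(3) = mex{} = 0
g(4) = mex{} = 0
g(5) = mex{0} = 1
g(6) = mex{0} = 1
g(7) = mex{0} = 1
g(8) = mex{0} = 1
g(9) = mex{0} = 1
g(10) = mex{0,1} = 2
g(11) = mex{0,1} = 2
g(12) = mex{0,1} = 2
The P-positions (g = 0) in 0..12 are 0, 1, 2, 3, 4.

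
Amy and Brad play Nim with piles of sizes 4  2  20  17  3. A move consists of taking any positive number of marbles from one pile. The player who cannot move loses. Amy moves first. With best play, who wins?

Brad wins

Compute the nim-sum pairwise:
4 ⊕ 2 = 6
6 ⊕ 20 = 18
18 ⊕ 17 = 3
3 ⊕ 3 = 0
The nim-sum is 0, so this is a P-position: the player to move is in a losing position under optimal play; Amy is about to move from it and so loses — Brad wins.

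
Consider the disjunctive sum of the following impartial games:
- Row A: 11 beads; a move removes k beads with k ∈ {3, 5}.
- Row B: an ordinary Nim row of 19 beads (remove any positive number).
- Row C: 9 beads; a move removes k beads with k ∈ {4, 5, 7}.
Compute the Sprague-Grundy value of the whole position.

Build the Grundy sequence for row A with g(k) = mex{g(k−s) : s ∈ {3, 5}, s ≤ k}:
k:     0  1  2  3  4  5  6  7  8  9 10 11
g(k):  0  0  0  1  1  1  2  2  0  0  0  1
So g(11) = 1.
Row B is a plain Nim row of size 19, so its Grundy value is 19.
For row C, compute g(0), g(1), … with moves {4, 5, 7}:
g(0) = mex{} = 0
g(1) = mex{} = 0
g(2) = mex{} = 0
g(3) = mex{} = 0
g(4) = mex{0} = 1
g(5) = mex{0} = 1
g(6) = mex{0} = 1
g(7) = mex{0} = 1
g(8) = mex{0,1} = 2
g(9) = mex{0,1} = 2
So g(9) = 2.
By the Sprague-Grundy theorem, the Grundy value of a sum of independent games is the XOR of the component values.
Combined value = 1 ⊕ 19 ⊕ 2 = 16.

16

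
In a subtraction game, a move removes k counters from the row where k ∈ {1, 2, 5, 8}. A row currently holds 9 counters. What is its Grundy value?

0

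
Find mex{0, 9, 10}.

0 is in the set but 1 is not, so the mex is 1.

1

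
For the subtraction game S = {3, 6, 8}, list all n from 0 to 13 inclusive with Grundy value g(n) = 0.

0, 1, 2, 11, 12, 13

Grundy values for subtraction set {3, 6, 8}:
g(0) = mex{} = 0
g(1) = mex{} = 0
g(2) = mex{} = 0
g(3) = mex{0} = 1
g(4) = mex{0} = 1
g(5) = mex{0} = 1
g(6) = mex{0,1} = 2
g(7) = mex{0,1} = 2
g(8) = mex{0,1} = 2
g(9) = mex{0,1,2} = 3
g(10) = mex{0,1,2} = 3
g(11) = mex{1,2} = 0
g(12) = mex{1,2,3} = 0
g(13) = mex{1,2,3} = 0
The P-positions (g = 0) in 0..13 are 0, 1, 2, 11, 12, 13.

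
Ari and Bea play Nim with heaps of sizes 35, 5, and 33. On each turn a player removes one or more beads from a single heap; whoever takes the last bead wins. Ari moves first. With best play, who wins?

Nim-sum: 35 XOR 5 XOR 33 = 7.
The nim-sum is 7 ≠ 0, so this is an N-position: the player to move can win; Ari has a winning move.

Ari wins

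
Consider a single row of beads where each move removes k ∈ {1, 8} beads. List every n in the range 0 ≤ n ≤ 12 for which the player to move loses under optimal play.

0, 2, 4, 6, 9, 11

Grundy values for subtraction set {1, 8}:
k:     0  1  2  3  4  5  6  7  8  9 10 11 12
g(k):  0  1  0  1  0  1  0  1  2  0  1  0  1
The P-positions (g = 0) in 0..12 are 0, 2, 4, 6, 9, 11.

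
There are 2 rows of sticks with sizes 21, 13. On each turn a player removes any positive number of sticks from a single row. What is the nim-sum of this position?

24

Nim-sum: 21 XOR 13 = 24.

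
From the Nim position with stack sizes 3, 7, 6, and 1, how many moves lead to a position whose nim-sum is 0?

3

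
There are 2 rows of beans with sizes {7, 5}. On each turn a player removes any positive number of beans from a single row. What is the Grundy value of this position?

Bitwise XOR of the heap sizes:
  111  (7)
  101  (5)
  ---
  010  (2)

2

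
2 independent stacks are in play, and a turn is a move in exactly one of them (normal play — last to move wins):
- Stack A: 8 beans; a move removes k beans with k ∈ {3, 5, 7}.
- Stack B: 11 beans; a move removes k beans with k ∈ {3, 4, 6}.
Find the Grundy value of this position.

2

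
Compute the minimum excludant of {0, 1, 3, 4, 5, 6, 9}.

2

The values 0, 1 are all present; 2 is the first non-negative integer missing from the set.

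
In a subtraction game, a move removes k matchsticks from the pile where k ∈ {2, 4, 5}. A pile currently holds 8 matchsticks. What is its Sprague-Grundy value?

0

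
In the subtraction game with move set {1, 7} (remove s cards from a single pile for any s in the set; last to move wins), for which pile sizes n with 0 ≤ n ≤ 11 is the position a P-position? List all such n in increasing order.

0, 2, 4, 6, 8, 10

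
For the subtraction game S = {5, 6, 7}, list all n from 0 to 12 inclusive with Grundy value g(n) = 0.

Build the Grundy sequence with g(k) = mex{g(k−s) : s ∈ {5, 6, 7}, s ≤ k}:
k:     0  1  2  3  4  5  6  7  8  9 10 11 12
g(k):  0  0  0  0  0  1  1  1  1  1  2  2  0
The P-positions (g = 0) in 0..12 are 0, 1, 2, 3, 4, 12.

0, 1, 2, 3, 4, 12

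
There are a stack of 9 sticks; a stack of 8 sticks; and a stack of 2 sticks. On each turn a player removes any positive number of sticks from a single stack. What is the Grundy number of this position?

3

Bitwise XOR of the heap sizes:
  1001  (9)
  1000  (8)
  0010  (2)
  ----
  0011  (3)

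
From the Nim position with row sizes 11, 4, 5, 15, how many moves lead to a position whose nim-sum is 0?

3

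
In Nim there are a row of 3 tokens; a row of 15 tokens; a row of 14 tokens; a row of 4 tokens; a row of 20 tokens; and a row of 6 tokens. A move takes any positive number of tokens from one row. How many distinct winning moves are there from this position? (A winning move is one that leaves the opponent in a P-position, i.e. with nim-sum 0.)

1

Bitwise XOR of the heap sizes:
  00011  (3)
  01111  (15)
  01110  (14)
  00100  (4)
  10100  (20)
  00110  (6)
  -----
  10100  (20)
The overall nim-sum is X = 20. A row of size p has a winning move iff p XOR X < p (reduce it to p XOR X).
  3: 3 XOR 20 = 23 ≥ 3 — no move.
  15: 15 XOR 20 = 27 ≥ 15 — no move.
  14: 14 XOR 20 = 26 ≥ 14 — no move.
  4: 4 XOR 20 = 16 ≥ 4 — no move.
  20: 20 XOR 20 = 0 < 20 — winning move (to 0).
  6: 6 XOR 20 = 18 ≥ 6 — no move.
That gives 1 winning move.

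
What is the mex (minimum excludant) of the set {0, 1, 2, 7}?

The values 0, 1, 2 are all present; 3 is the first non-negative integer missing from the set.

3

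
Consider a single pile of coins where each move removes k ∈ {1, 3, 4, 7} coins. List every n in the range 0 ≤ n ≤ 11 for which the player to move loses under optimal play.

0, 2, 8, 10

Compute g(0), g(1), … for moves {1, 3, 4, 7}:
g(0) = mex{} = 0
g(1) = mex{0} = 1
g(2) = mex{1} = 0
g(3) = mex{0} = 1
g(4) = mex{0,1} = 2
g(5) = mex{0,1,2} = 3
g(6) = mex{0,1,3} = 2
g(7) = mex{0,1,2} = 3
g(8) = mex{1,2,3} = 0
g(9) = mex{0,2,3} = 1
g(10) = mex{1,2,3} = 0
g(11) = mex{0,2,3} = 1
The P-positions (g = 0) in 0..11 are 0, 2, 8, 10.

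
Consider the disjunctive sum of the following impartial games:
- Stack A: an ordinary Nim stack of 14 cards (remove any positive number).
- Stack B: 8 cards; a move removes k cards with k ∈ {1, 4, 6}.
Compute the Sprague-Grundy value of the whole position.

15

Stack A is a plain Nim stack of size 14, so its Grundy value is 14.
Build the Grundy sequence for stack B with g(k) = mex{g(k−s) : s ∈ {1, 4, 6}, s ≤ k}:
g(0) = mex{} = 0
g(1) = mex{0} = 1
g(2) = mex{1} = 0
g(3) = mex{0} = 1
g(4) = mex{0,1} = 2
g(5) = mex{1,2} = 0
g(6) = mex{0} = 1
g(7) = mex{1} = 0
g(8) = mex{0,2} = 1
So g(8) = 1.
The value of a disjunctive sum is the nim-sum of the parts.
Combined value = 14 ⊕ 1 = 15.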